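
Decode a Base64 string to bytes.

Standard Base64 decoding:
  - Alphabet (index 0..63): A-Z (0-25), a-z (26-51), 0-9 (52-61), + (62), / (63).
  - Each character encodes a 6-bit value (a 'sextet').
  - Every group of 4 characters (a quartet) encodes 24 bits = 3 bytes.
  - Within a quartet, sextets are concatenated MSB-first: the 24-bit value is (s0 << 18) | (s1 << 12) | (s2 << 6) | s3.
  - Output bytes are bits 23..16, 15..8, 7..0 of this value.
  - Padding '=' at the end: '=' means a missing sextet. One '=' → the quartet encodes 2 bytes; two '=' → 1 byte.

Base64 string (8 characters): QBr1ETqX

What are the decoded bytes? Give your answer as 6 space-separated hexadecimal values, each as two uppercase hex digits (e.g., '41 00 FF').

Answer: 40 1A F5 11 3A 97

Derivation:
After char 0 ('Q'=16): chars_in_quartet=1 acc=0x10 bytes_emitted=0
After char 1 ('B'=1): chars_in_quartet=2 acc=0x401 bytes_emitted=0
After char 2 ('r'=43): chars_in_quartet=3 acc=0x1006B bytes_emitted=0
After char 3 ('1'=53): chars_in_quartet=4 acc=0x401AF5 -> emit 40 1A F5, reset; bytes_emitted=3
After char 4 ('E'=4): chars_in_quartet=1 acc=0x4 bytes_emitted=3
After char 5 ('T'=19): chars_in_quartet=2 acc=0x113 bytes_emitted=3
After char 6 ('q'=42): chars_in_quartet=3 acc=0x44EA bytes_emitted=3
After char 7 ('X'=23): chars_in_quartet=4 acc=0x113A97 -> emit 11 3A 97, reset; bytes_emitted=6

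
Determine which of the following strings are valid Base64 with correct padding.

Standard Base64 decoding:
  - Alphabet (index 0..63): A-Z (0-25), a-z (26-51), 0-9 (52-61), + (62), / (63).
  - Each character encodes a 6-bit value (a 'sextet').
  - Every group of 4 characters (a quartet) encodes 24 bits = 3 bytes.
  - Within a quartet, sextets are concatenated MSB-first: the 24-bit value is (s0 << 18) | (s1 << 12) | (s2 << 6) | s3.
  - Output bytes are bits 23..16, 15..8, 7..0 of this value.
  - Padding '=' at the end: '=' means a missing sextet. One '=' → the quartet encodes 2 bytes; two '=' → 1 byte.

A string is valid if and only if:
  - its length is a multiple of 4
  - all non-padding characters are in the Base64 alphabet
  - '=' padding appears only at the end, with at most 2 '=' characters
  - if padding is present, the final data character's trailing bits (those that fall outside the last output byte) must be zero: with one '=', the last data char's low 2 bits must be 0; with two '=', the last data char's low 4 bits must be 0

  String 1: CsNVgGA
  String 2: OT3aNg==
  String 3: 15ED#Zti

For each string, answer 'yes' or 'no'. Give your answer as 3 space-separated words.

String 1: 'CsNVgGA' → invalid (len=7 not mult of 4)
String 2: 'OT3aNg==' → valid
String 3: '15ED#Zti' → invalid (bad char(s): ['#'])

Answer: no yes no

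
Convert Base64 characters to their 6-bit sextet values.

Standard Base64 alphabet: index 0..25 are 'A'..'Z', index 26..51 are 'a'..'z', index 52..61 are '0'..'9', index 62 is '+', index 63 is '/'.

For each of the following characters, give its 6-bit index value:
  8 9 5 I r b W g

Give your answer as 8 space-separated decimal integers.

Answer: 60 61 57 8 43 27 22 32

Derivation:
'8': 0..9 range, 52 + ord('8') − ord('0') = 60
'9': 0..9 range, 52 + ord('9') − ord('0') = 61
'5': 0..9 range, 52 + ord('5') − ord('0') = 57
'I': A..Z range, ord('I') − ord('A') = 8
'r': a..z range, 26 + ord('r') − ord('a') = 43
'b': a..z range, 26 + ord('b') − ord('a') = 27
'W': A..Z range, ord('W') − ord('A') = 22
'g': a..z range, 26 + ord('g') − ord('a') = 32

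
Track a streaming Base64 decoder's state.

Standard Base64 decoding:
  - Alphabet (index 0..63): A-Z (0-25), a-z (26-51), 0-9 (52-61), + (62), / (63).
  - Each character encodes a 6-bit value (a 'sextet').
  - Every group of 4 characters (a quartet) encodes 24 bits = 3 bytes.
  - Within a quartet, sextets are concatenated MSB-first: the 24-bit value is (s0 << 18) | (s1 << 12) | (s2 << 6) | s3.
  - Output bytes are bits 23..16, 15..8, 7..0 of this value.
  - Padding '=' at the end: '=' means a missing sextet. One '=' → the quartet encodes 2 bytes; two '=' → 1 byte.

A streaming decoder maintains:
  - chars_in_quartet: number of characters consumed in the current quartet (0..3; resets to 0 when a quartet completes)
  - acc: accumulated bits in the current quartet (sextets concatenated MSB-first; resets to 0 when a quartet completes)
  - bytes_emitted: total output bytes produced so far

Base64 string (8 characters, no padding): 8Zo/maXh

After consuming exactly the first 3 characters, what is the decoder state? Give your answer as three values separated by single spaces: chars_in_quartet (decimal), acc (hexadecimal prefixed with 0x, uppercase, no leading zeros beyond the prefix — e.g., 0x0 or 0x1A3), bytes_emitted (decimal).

After char 0 ('8'=60): chars_in_quartet=1 acc=0x3C bytes_emitted=0
After char 1 ('Z'=25): chars_in_quartet=2 acc=0xF19 bytes_emitted=0
After char 2 ('o'=40): chars_in_quartet=3 acc=0x3C668 bytes_emitted=0

Answer: 3 0x3C668 0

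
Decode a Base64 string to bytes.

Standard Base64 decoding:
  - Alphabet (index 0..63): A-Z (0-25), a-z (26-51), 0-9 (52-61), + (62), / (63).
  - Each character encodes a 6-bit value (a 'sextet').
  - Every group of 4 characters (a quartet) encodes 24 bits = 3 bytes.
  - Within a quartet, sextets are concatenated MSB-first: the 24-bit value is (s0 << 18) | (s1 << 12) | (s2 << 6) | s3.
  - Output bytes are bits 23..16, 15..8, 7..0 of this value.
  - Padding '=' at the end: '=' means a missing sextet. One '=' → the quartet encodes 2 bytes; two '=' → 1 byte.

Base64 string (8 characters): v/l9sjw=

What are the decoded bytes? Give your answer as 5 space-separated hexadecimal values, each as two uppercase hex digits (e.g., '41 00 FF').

After char 0 ('v'=47): chars_in_quartet=1 acc=0x2F bytes_emitted=0
After char 1 ('/'=63): chars_in_quartet=2 acc=0xBFF bytes_emitted=0
After char 2 ('l'=37): chars_in_quartet=3 acc=0x2FFE5 bytes_emitted=0
After char 3 ('9'=61): chars_in_quartet=4 acc=0xBFF97D -> emit BF F9 7D, reset; bytes_emitted=3
After char 4 ('s'=44): chars_in_quartet=1 acc=0x2C bytes_emitted=3
After char 5 ('j'=35): chars_in_quartet=2 acc=0xB23 bytes_emitted=3
After char 6 ('w'=48): chars_in_quartet=3 acc=0x2C8F0 bytes_emitted=3
Padding '=': partial quartet acc=0x2C8F0 -> emit B2 3C; bytes_emitted=5

Answer: BF F9 7D B2 3C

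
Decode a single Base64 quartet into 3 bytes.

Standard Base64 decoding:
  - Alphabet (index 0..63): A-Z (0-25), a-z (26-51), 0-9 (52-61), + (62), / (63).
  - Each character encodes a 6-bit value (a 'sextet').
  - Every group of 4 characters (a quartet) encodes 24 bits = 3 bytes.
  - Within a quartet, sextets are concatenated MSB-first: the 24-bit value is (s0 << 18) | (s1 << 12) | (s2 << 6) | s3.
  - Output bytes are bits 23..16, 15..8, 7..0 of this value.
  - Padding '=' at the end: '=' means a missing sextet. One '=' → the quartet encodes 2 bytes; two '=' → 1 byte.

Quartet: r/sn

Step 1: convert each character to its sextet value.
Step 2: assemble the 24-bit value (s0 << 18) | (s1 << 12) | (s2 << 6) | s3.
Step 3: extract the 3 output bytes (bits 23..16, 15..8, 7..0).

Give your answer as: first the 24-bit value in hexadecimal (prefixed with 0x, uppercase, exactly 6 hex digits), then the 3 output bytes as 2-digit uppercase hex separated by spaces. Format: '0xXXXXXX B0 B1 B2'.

Sextets: r=43, /=63, s=44, n=39
24-bit: (43<<18) | (63<<12) | (44<<6) | 39
      = 0xAC0000 | 0x03F000 | 0x000B00 | 0x000027
      = 0xAFFB27
Bytes: (v>>16)&0xFF=AF, (v>>8)&0xFF=FB, v&0xFF=27

Answer: 0xAFFB27 AF FB 27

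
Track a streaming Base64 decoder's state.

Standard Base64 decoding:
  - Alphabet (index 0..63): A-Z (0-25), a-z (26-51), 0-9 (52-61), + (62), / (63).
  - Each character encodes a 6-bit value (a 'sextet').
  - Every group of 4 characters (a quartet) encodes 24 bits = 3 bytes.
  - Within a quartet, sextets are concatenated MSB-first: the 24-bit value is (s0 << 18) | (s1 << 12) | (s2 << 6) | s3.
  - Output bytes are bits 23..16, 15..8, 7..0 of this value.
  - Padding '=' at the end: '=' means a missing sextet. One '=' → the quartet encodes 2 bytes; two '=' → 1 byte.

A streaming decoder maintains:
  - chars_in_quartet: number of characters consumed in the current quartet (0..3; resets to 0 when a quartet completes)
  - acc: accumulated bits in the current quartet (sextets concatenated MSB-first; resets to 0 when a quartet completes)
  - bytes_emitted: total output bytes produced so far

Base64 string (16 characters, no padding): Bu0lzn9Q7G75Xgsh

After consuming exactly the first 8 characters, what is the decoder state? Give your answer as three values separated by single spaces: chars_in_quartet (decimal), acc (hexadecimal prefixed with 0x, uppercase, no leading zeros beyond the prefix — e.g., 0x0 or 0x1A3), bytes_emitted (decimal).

After char 0 ('B'=1): chars_in_quartet=1 acc=0x1 bytes_emitted=0
After char 1 ('u'=46): chars_in_quartet=2 acc=0x6E bytes_emitted=0
After char 2 ('0'=52): chars_in_quartet=3 acc=0x1BB4 bytes_emitted=0
After char 3 ('l'=37): chars_in_quartet=4 acc=0x6ED25 -> emit 06 ED 25, reset; bytes_emitted=3
After char 4 ('z'=51): chars_in_quartet=1 acc=0x33 bytes_emitted=3
After char 5 ('n'=39): chars_in_quartet=2 acc=0xCE7 bytes_emitted=3
After char 6 ('9'=61): chars_in_quartet=3 acc=0x339FD bytes_emitted=3
After char 7 ('Q'=16): chars_in_quartet=4 acc=0xCE7F50 -> emit CE 7F 50, reset; bytes_emitted=6

Answer: 0 0x0 6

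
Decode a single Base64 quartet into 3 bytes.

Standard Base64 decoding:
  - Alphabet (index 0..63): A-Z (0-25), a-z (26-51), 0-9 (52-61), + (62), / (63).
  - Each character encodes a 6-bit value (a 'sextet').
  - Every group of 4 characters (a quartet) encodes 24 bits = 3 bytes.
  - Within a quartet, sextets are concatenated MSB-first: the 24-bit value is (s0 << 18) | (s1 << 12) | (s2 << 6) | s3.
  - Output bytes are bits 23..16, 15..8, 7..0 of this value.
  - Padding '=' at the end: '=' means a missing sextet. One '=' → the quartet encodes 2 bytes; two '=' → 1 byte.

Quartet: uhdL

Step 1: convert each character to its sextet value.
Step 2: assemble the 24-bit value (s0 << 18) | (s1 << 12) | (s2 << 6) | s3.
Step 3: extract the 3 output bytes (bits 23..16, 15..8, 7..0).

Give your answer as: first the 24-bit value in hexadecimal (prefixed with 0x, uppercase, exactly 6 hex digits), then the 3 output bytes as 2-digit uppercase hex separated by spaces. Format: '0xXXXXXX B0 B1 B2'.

Answer: 0xBA174B BA 17 4B

Derivation:
Sextets: u=46, h=33, d=29, L=11
24-bit: (46<<18) | (33<<12) | (29<<6) | 11
      = 0xB80000 | 0x021000 | 0x000740 | 0x00000B
      = 0xBA174B
Bytes: (v>>16)&0xFF=BA, (v>>8)&0xFF=17, v&0xFF=4B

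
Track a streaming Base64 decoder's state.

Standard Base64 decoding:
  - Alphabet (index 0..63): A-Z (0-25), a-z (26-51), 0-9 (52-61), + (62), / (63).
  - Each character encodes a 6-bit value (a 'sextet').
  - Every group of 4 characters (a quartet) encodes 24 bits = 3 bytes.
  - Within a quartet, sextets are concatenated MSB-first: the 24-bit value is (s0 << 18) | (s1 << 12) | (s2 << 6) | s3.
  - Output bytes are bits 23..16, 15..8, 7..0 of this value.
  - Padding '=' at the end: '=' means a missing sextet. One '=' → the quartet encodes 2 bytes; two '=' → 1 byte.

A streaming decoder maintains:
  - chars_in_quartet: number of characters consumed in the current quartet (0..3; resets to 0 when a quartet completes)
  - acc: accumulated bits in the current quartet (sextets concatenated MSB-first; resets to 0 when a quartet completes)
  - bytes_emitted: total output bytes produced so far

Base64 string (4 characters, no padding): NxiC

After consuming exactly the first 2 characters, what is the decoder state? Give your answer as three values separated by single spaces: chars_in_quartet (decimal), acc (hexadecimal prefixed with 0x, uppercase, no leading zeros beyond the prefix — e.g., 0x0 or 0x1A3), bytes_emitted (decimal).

After char 0 ('N'=13): chars_in_quartet=1 acc=0xD bytes_emitted=0
After char 1 ('x'=49): chars_in_quartet=2 acc=0x371 bytes_emitted=0

Answer: 2 0x371 0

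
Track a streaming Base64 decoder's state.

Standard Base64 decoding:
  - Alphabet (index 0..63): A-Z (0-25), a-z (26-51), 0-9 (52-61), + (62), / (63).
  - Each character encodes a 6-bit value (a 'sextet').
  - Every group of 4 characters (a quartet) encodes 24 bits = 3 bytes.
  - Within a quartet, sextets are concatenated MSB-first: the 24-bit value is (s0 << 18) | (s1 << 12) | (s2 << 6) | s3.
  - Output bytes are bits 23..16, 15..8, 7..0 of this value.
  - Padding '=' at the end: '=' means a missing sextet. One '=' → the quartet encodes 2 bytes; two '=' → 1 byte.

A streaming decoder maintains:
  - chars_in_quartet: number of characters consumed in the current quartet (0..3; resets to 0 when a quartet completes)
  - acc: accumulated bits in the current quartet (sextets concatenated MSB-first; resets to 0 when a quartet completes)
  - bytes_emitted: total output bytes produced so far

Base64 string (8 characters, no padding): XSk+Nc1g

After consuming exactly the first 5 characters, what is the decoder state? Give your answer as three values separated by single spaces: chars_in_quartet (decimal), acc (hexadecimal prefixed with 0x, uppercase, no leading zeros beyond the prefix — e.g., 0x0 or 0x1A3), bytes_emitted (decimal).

Answer: 1 0xD 3

Derivation:
After char 0 ('X'=23): chars_in_quartet=1 acc=0x17 bytes_emitted=0
After char 1 ('S'=18): chars_in_quartet=2 acc=0x5D2 bytes_emitted=0
After char 2 ('k'=36): chars_in_quartet=3 acc=0x174A4 bytes_emitted=0
After char 3 ('+'=62): chars_in_quartet=4 acc=0x5D293E -> emit 5D 29 3E, reset; bytes_emitted=3
After char 4 ('N'=13): chars_in_quartet=1 acc=0xD bytes_emitted=3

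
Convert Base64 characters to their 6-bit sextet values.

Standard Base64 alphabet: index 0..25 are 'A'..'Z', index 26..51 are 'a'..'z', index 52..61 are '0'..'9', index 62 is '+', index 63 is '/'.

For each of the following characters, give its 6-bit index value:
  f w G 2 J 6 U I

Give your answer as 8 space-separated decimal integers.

'f': a..z range, 26 + ord('f') − ord('a') = 31
'w': a..z range, 26 + ord('w') − ord('a') = 48
'G': A..Z range, ord('G') − ord('A') = 6
'2': 0..9 range, 52 + ord('2') − ord('0') = 54
'J': A..Z range, ord('J') − ord('A') = 9
'6': 0..9 range, 52 + ord('6') − ord('0') = 58
'U': A..Z range, ord('U') − ord('A') = 20
'I': A..Z range, ord('I') − ord('A') = 8

Answer: 31 48 6 54 9 58 20 8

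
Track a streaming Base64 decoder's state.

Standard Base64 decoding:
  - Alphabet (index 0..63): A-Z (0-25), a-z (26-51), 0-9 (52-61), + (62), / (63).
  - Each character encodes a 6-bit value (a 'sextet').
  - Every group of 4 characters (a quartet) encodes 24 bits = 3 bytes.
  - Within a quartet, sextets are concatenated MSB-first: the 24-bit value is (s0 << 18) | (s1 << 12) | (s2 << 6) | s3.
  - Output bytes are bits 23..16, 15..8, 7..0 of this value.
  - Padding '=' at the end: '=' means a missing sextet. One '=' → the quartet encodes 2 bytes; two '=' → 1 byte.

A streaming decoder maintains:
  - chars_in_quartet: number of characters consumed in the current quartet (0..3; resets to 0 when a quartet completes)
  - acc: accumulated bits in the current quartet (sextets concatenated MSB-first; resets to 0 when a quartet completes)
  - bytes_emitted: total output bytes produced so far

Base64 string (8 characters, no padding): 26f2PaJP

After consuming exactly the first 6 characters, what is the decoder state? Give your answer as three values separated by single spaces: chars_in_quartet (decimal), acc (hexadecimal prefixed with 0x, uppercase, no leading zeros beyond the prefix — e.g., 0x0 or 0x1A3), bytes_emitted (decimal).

Answer: 2 0x3DA 3

Derivation:
After char 0 ('2'=54): chars_in_quartet=1 acc=0x36 bytes_emitted=0
After char 1 ('6'=58): chars_in_quartet=2 acc=0xDBA bytes_emitted=0
After char 2 ('f'=31): chars_in_quartet=3 acc=0x36E9F bytes_emitted=0
After char 3 ('2'=54): chars_in_quartet=4 acc=0xDBA7F6 -> emit DB A7 F6, reset; bytes_emitted=3
After char 4 ('P'=15): chars_in_quartet=1 acc=0xF bytes_emitted=3
After char 5 ('a'=26): chars_in_quartet=2 acc=0x3DA bytes_emitted=3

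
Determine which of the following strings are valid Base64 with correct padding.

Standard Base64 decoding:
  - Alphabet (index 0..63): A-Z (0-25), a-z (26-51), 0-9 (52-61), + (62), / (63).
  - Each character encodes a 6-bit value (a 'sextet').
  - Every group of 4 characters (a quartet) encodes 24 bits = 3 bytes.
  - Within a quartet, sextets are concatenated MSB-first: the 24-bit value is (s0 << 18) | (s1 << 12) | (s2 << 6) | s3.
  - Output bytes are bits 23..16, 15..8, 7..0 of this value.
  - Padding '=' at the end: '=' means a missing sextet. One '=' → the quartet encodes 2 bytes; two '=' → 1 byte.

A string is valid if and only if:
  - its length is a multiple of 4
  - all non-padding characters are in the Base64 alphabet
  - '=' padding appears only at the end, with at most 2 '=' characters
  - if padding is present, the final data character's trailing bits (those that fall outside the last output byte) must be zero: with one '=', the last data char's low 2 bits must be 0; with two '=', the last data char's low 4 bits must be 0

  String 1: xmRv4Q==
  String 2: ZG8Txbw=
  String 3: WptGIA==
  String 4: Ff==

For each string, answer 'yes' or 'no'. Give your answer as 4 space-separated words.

Answer: yes yes yes no

Derivation:
String 1: 'xmRv4Q==' → valid
String 2: 'ZG8Txbw=' → valid
String 3: 'WptGIA==' → valid
String 4: 'Ff==' → invalid (bad trailing bits)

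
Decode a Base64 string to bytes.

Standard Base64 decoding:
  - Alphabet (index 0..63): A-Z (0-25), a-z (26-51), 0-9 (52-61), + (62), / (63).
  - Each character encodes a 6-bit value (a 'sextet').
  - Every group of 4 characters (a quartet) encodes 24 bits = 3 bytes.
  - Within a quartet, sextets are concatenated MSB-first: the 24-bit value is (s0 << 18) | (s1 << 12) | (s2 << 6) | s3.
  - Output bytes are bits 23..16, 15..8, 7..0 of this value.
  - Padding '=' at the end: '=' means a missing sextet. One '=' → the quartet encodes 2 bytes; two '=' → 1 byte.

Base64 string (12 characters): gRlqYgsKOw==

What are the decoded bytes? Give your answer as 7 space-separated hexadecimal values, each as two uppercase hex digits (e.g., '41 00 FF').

After char 0 ('g'=32): chars_in_quartet=1 acc=0x20 bytes_emitted=0
After char 1 ('R'=17): chars_in_quartet=2 acc=0x811 bytes_emitted=0
After char 2 ('l'=37): chars_in_quartet=3 acc=0x20465 bytes_emitted=0
After char 3 ('q'=42): chars_in_quartet=4 acc=0x81196A -> emit 81 19 6A, reset; bytes_emitted=3
After char 4 ('Y'=24): chars_in_quartet=1 acc=0x18 bytes_emitted=3
After char 5 ('g'=32): chars_in_quartet=2 acc=0x620 bytes_emitted=3
After char 6 ('s'=44): chars_in_quartet=3 acc=0x1882C bytes_emitted=3
After char 7 ('K'=10): chars_in_quartet=4 acc=0x620B0A -> emit 62 0B 0A, reset; bytes_emitted=6
After char 8 ('O'=14): chars_in_quartet=1 acc=0xE bytes_emitted=6
After char 9 ('w'=48): chars_in_quartet=2 acc=0x3B0 bytes_emitted=6
Padding '==': partial quartet acc=0x3B0 -> emit 3B; bytes_emitted=7

Answer: 81 19 6A 62 0B 0A 3B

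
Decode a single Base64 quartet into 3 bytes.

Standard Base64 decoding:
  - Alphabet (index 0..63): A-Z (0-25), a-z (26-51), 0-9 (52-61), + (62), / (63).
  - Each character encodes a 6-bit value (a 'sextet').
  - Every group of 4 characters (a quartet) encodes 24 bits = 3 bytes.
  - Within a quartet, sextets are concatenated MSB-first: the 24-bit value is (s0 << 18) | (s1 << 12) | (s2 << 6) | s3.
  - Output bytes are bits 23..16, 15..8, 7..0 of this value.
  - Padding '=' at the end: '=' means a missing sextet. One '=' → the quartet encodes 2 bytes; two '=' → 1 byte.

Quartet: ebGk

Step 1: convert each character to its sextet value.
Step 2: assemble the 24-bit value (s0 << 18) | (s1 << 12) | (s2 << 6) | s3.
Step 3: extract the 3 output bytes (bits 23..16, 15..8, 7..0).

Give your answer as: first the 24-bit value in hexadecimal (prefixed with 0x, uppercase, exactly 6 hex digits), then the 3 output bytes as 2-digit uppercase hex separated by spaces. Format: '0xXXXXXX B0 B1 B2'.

Sextets: e=30, b=27, G=6, k=36
24-bit: (30<<18) | (27<<12) | (6<<6) | 36
      = 0x780000 | 0x01B000 | 0x000180 | 0x000024
      = 0x79B1A4
Bytes: (v>>16)&0xFF=79, (v>>8)&0xFF=B1, v&0xFF=A4

Answer: 0x79B1A4 79 B1 A4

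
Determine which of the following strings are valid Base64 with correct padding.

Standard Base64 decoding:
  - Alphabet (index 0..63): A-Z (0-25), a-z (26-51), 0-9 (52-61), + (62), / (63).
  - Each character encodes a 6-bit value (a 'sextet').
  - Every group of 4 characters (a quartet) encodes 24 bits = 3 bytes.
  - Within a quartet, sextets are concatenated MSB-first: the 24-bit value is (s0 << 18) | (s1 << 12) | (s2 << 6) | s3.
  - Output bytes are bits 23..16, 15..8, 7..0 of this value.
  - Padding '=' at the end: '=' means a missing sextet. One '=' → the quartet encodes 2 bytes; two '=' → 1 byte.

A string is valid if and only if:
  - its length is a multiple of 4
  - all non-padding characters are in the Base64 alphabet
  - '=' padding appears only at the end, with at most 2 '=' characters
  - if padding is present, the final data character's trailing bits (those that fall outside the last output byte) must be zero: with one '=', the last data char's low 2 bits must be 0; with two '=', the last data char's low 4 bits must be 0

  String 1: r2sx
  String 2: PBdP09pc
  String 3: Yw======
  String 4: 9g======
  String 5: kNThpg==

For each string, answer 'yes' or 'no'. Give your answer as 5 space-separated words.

String 1: 'r2sx' → valid
String 2: 'PBdP09pc' → valid
String 3: 'Yw======' → invalid (6 pad chars (max 2))
String 4: '9g======' → invalid (6 pad chars (max 2))
String 5: 'kNThpg==' → valid

Answer: yes yes no no yes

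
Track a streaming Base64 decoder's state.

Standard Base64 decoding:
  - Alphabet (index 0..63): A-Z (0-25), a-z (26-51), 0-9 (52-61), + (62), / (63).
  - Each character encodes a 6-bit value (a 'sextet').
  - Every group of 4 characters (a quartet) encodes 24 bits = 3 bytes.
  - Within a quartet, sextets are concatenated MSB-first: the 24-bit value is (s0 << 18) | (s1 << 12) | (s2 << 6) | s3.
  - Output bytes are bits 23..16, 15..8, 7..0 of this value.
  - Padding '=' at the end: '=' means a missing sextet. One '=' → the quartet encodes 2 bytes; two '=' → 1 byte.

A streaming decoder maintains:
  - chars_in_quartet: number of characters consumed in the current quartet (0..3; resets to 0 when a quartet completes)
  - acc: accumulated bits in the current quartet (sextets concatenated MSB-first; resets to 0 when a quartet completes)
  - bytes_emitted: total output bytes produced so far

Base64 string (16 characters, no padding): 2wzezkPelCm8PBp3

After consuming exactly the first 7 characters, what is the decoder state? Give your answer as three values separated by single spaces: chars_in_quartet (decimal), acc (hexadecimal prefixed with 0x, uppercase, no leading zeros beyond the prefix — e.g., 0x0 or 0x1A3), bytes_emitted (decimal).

Answer: 3 0x3390F 3

Derivation:
After char 0 ('2'=54): chars_in_quartet=1 acc=0x36 bytes_emitted=0
After char 1 ('w'=48): chars_in_quartet=2 acc=0xDB0 bytes_emitted=0
After char 2 ('z'=51): chars_in_quartet=3 acc=0x36C33 bytes_emitted=0
After char 3 ('e'=30): chars_in_quartet=4 acc=0xDB0CDE -> emit DB 0C DE, reset; bytes_emitted=3
After char 4 ('z'=51): chars_in_quartet=1 acc=0x33 bytes_emitted=3
After char 5 ('k'=36): chars_in_quartet=2 acc=0xCE4 bytes_emitted=3
After char 6 ('P'=15): chars_in_quartet=3 acc=0x3390F bytes_emitted=3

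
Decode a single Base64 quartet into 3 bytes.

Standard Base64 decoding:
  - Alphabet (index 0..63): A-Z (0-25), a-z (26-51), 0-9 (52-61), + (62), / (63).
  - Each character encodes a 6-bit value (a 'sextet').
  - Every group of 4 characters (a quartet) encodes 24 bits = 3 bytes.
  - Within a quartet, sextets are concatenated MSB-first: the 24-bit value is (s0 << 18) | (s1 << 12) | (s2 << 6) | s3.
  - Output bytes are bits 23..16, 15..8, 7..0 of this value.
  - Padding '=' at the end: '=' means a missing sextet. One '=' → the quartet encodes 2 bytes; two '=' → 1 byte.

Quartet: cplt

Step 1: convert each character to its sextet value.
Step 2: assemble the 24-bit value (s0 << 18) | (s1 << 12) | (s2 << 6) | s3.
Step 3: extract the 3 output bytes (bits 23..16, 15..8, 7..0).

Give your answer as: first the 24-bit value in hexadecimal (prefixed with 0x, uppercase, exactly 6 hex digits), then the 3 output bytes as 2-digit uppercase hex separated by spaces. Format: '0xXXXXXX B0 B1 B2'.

Sextets: c=28, p=41, l=37, t=45
24-bit: (28<<18) | (41<<12) | (37<<6) | 45
      = 0x700000 | 0x029000 | 0x000940 | 0x00002D
      = 0x72996D
Bytes: (v>>16)&0xFF=72, (v>>8)&0xFF=99, v&0xFF=6D

Answer: 0x72996D 72 99 6D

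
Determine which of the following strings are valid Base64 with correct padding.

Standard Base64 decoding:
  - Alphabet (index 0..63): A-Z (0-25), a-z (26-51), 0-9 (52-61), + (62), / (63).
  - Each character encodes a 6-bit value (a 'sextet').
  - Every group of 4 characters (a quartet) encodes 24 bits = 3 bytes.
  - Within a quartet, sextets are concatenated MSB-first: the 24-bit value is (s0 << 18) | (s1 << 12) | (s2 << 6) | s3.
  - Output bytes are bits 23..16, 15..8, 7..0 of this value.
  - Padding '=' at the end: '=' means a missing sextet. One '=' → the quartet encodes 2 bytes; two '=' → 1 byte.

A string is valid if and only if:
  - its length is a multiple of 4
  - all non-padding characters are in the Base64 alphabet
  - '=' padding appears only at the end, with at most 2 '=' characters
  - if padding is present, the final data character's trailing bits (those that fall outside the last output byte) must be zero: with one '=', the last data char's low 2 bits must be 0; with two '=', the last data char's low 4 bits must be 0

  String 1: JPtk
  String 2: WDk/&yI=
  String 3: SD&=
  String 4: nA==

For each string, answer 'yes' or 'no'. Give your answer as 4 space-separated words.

Answer: yes no no yes

Derivation:
String 1: 'JPtk' → valid
String 2: 'WDk/&yI=' → invalid (bad char(s): ['&'])
String 3: 'SD&=' → invalid (bad char(s): ['&'])
String 4: 'nA==' → valid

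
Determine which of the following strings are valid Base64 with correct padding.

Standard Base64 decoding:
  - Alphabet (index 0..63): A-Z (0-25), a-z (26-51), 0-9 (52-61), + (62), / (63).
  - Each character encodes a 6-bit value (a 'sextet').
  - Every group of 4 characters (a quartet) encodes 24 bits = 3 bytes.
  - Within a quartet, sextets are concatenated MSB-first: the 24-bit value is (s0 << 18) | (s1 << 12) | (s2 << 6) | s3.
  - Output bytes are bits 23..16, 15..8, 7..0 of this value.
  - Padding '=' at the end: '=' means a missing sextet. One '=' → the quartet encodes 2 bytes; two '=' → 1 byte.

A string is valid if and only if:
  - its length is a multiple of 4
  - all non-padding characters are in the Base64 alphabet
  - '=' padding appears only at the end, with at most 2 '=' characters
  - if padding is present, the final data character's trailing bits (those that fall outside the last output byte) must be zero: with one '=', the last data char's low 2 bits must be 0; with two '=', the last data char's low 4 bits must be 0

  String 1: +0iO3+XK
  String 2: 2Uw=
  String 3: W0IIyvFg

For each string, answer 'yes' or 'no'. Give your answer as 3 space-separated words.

String 1: '+0iO3+XK' → valid
String 2: '2Uw=' → valid
String 3: 'W0IIyvFg' → valid

Answer: yes yes yes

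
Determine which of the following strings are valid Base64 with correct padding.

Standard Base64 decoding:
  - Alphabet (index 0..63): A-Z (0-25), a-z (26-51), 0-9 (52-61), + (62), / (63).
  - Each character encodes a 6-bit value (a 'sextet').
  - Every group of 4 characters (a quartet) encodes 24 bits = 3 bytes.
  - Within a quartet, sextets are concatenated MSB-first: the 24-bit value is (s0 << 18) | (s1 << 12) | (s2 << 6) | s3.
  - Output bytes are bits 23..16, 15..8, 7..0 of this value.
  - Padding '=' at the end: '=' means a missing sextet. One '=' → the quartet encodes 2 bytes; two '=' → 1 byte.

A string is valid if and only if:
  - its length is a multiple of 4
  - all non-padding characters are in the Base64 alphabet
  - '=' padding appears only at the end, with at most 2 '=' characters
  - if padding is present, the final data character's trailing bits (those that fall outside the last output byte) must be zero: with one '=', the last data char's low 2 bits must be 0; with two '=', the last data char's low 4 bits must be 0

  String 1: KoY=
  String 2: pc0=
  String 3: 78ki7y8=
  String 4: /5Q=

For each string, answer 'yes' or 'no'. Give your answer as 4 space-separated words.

String 1: 'KoY=' → valid
String 2: 'pc0=' → valid
String 3: '78ki7y8=' → valid
String 4: '/5Q=' → valid

Answer: yes yes yes yes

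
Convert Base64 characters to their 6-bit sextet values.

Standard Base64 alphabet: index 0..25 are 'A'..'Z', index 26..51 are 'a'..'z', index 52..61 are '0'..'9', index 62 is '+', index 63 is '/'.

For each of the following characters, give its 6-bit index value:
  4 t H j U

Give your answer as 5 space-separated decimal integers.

'4': 0..9 range, 52 + ord('4') − ord('0') = 56
't': a..z range, 26 + ord('t') − ord('a') = 45
'H': A..Z range, ord('H') − ord('A') = 7
'j': a..z range, 26 + ord('j') − ord('a') = 35
'U': A..Z range, ord('U') − ord('A') = 20

Answer: 56 45 7 35 20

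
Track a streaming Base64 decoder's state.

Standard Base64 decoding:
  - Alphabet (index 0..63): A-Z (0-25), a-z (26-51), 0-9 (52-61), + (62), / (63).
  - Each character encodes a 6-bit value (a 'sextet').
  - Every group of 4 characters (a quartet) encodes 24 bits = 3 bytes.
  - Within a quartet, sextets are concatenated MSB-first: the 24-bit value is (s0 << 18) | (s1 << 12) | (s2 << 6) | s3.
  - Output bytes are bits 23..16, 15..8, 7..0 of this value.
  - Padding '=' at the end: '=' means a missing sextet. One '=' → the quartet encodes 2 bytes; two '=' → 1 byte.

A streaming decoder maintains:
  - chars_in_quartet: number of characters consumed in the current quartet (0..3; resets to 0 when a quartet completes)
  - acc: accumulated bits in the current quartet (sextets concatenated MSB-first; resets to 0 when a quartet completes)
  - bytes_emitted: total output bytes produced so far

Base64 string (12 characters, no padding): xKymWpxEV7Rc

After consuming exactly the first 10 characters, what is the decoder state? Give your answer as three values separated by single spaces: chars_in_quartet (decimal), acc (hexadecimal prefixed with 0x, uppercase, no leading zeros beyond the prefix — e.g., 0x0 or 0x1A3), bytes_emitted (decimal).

Answer: 2 0x57B 6

Derivation:
After char 0 ('x'=49): chars_in_quartet=1 acc=0x31 bytes_emitted=0
After char 1 ('K'=10): chars_in_quartet=2 acc=0xC4A bytes_emitted=0
After char 2 ('y'=50): chars_in_quartet=3 acc=0x312B2 bytes_emitted=0
After char 3 ('m'=38): chars_in_quartet=4 acc=0xC4ACA6 -> emit C4 AC A6, reset; bytes_emitted=3
After char 4 ('W'=22): chars_in_quartet=1 acc=0x16 bytes_emitted=3
After char 5 ('p'=41): chars_in_quartet=2 acc=0x5A9 bytes_emitted=3
After char 6 ('x'=49): chars_in_quartet=3 acc=0x16A71 bytes_emitted=3
After char 7 ('E'=4): chars_in_quartet=4 acc=0x5A9C44 -> emit 5A 9C 44, reset; bytes_emitted=6
After char 8 ('V'=21): chars_in_quartet=1 acc=0x15 bytes_emitted=6
After char 9 ('7'=59): chars_in_quartet=2 acc=0x57B bytes_emitted=6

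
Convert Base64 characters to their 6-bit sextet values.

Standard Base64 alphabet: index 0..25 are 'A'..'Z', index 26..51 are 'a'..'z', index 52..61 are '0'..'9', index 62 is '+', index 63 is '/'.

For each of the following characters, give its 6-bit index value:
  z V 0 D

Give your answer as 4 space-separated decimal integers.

Answer: 51 21 52 3

Derivation:
'z': a..z range, 26 + ord('z') − ord('a') = 51
'V': A..Z range, ord('V') − ord('A') = 21
'0': 0..9 range, 52 + ord('0') − ord('0') = 52
'D': A..Z range, ord('D') − ord('A') = 3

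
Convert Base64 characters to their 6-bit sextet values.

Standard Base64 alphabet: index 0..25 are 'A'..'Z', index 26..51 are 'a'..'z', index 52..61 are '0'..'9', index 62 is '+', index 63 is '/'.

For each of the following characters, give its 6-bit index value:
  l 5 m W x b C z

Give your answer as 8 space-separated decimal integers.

Answer: 37 57 38 22 49 27 2 51

Derivation:
'l': a..z range, 26 + ord('l') − ord('a') = 37
'5': 0..9 range, 52 + ord('5') − ord('0') = 57
'm': a..z range, 26 + ord('m') − ord('a') = 38
'W': A..Z range, ord('W') − ord('A') = 22
'x': a..z range, 26 + ord('x') − ord('a') = 49
'b': a..z range, 26 + ord('b') − ord('a') = 27
'C': A..Z range, ord('C') − ord('A') = 2
'z': a..z range, 26 + ord('z') − ord('a') = 51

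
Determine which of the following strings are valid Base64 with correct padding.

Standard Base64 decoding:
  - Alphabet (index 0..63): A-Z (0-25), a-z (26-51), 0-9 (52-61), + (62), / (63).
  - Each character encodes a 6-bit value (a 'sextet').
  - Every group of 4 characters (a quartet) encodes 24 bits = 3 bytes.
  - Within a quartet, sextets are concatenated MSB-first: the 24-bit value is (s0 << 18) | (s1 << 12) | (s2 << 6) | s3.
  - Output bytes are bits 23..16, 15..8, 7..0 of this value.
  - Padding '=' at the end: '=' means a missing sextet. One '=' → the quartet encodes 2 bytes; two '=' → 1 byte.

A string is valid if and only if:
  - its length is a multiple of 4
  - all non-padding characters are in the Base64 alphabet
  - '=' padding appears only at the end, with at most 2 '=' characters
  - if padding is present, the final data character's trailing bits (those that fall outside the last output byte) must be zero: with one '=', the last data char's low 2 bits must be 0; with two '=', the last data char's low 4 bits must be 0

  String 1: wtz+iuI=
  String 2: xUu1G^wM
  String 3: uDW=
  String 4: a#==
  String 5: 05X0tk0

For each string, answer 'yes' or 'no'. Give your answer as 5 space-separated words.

Answer: yes no no no no

Derivation:
String 1: 'wtz+iuI=' → valid
String 2: 'xUu1G^wM' → invalid (bad char(s): ['^'])
String 3: 'uDW=' → invalid (bad trailing bits)
String 4: 'a#==' → invalid (bad char(s): ['#'])
String 5: '05X0tk0' → invalid (len=7 not mult of 4)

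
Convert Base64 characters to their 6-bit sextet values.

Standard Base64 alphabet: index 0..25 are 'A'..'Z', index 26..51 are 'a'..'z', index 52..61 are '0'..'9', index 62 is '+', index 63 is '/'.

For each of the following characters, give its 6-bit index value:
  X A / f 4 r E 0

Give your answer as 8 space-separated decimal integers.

'X': A..Z range, ord('X') − ord('A') = 23
'A': A..Z range, ord('A') − ord('A') = 0
'/': index 63
'f': a..z range, 26 + ord('f') − ord('a') = 31
'4': 0..9 range, 52 + ord('4') − ord('0') = 56
'r': a..z range, 26 + ord('r') − ord('a') = 43
'E': A..Z range, ord('E') − ord('A') = 4
'0': 0..9 range, 52 + ord('0') − ord('0') = 52

Answer: 23 0 63 31 56 43 4 52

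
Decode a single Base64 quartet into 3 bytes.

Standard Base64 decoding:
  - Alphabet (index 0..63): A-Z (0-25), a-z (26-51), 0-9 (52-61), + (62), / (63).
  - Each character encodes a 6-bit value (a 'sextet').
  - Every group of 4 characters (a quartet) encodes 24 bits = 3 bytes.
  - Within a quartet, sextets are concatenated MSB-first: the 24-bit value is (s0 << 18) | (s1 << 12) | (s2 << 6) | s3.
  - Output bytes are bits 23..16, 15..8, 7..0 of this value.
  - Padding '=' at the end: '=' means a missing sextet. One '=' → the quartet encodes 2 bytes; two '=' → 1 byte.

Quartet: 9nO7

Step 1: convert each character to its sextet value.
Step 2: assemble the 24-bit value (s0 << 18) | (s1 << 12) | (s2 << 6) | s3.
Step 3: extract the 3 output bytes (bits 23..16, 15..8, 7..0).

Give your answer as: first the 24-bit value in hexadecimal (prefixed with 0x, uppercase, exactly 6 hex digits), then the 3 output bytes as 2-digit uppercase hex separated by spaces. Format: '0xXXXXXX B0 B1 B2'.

Answer: 0xF673BB F6 73 BB

Derivation:
Sextets: 9=61, n=39, O=14, 7=59
24-bit: (61<<18) | (39<<12) | (14<<6) | 59
      = 0xF40000 | 0x027000 | 0x000380 | 0x00003B
      = 0xF673BB
Bytes: (v>>16)&0xFF=F6, (v>>8)&0xFF=73, v&0xFF=BB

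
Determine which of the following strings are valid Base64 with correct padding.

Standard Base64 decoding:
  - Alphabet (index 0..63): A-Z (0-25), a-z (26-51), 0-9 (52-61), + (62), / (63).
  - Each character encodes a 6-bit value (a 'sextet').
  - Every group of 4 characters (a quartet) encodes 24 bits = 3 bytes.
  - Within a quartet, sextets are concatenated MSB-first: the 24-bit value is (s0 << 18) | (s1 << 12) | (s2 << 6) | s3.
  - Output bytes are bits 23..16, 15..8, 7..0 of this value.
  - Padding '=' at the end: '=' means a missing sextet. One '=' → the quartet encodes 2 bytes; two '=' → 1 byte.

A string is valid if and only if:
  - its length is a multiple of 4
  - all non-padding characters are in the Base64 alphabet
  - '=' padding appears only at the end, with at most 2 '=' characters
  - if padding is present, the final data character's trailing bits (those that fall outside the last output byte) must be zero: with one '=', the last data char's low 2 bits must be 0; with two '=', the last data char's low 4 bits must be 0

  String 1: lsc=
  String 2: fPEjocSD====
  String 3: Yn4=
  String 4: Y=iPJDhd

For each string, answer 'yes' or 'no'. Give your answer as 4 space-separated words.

Answer: yes no yes no

Derivation:
String 1: 'lsc=' → valid
String 2: 'fPEjocSD====' → invalid (4 pad chars (max 2))
String 3: 'Yn4=' → valid
String 4: 'Y=iPJDhd' → invalid (bad char(s): ['=']; '=' in middle)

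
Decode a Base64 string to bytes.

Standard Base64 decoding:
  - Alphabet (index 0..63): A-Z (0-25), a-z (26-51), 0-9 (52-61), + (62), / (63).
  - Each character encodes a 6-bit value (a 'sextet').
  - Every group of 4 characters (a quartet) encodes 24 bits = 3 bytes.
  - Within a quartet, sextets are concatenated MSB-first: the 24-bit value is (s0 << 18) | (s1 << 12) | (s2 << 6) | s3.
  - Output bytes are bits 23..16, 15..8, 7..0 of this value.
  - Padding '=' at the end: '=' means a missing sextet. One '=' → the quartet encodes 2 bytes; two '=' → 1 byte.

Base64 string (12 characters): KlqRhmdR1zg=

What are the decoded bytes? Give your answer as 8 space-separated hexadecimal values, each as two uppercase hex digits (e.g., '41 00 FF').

After char 0 ('K'=10): chars_in_quartet=1 acc=0xA bytes_emitted=0
After char 1 ('l'=37): chars_in_quartet=2 acc=0x2A5 bytes_emitted=0
After char 2 ('q'=42): chars_in_quartet=3 acc=0xA96A bytes_emitted=0
After char 3 ('R'=17): chars_in_quartet=4 acc=0x2A5A91 -> emit 2A 5A 91, reset; bytes_emitted=3
After char 4 ('h'=33): chars_in_quartet=1 acc=0x21 bytes_emitted=3
After char 5 ('m'=38): chars_in_quartet=2 acc=0x866 bytes_emitted=3
After char 6 ('d'=29): chars_in_quartet=3 acc=0x2199D bytes_emitted=3
After char 7 ('R'=17): chars_in_quartet=4 acc=0x866751 -> emit 86 67 51, reset; bytes_emitted=6
After char 8 ('1'=53): chars_in_quartet=1 acc=0x35 bytes_emitted=6
After char 9 ('z'=51): chars_in_quartet=2 acc=0xD73 bytes_emitted=6
After char 10 ('g'=32): chars_in_quartet=3 acc=0x35CE0 bytes_emitted=6
Padding '=': partial quartet acc=0x35CE0 -> emit D7 38; bytes_emitted=8

Answer: 2A 5A 91 86 67 51 D7 38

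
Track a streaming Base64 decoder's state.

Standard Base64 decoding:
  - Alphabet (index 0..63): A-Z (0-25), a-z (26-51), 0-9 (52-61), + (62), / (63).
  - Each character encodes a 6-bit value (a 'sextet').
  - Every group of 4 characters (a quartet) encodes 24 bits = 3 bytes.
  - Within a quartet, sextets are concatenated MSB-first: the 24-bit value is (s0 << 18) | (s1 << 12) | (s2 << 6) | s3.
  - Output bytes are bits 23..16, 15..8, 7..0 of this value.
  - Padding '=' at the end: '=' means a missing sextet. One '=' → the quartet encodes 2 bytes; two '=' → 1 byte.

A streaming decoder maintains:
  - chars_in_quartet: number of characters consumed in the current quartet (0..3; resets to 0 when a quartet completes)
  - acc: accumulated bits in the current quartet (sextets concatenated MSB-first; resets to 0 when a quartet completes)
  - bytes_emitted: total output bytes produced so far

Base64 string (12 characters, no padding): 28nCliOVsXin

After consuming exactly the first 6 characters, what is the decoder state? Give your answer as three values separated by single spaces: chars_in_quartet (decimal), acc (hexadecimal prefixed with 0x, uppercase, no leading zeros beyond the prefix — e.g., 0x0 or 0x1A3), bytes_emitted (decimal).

After char 0 ('2'=54): chars_in_quartet=1 acc=0x36 bytes_emitted=0
After char 1 ('8'=60): chars_in_quartet=2 acc=0xDBC bytes_emitted=0
After char 2 ('n'=39): chars_in_quartet=3 acc=0x36F27 bytes_emitted=0
After char 3 ('C'=2): chars_in_quartet=4 acc=0xDBC9C2 -> emit DB C9 C2, reset; bytes_emitted=3
After char 4 ('l'=37): chars_in_quartet=1 acc=0x25 bytes_emitted=3
After char 5 ('i'=34): chars_in_quartet=2 acc=0x962 bytes_emitted=3

Answer: 2 0x962 3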